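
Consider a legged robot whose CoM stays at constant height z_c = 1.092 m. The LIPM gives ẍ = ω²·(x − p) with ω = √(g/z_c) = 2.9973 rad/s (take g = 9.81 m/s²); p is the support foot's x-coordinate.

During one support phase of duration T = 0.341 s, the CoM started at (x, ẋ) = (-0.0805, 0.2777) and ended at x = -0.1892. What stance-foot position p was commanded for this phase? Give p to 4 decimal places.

p = 0.3072

ωT = 2.9973·0.341 = 1.022079; cosh(ωT) = 1.569407, sinh(ωT) = 1.209561
x(T) = p + (x₀−p)·cosh(ωT) + (ẋ₀/ω)·sinh(ωT) ⇒ p·(1 − cosh) = x(T) − x₀·cosh − (ẋ₀/ω)·sinh
numerator   = -0.1892 − (-0.0805)·1.569407 − (0.2777/2.9973)·1.209561 = -0.174929
denominator = 1 − 1.569407 = -0.569407
p = -0.174929 / -0.569407 = 0.3072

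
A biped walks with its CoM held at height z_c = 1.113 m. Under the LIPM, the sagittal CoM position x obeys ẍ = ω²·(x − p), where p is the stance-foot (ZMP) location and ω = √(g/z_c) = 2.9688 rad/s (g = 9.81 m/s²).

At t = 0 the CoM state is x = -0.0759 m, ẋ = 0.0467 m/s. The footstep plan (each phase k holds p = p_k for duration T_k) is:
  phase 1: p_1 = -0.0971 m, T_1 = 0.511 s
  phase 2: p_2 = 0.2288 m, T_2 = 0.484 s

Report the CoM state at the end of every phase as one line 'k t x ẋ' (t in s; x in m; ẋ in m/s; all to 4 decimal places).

1 0.5110 -0.0123 0.2481
2 0.9950 -0.1412 -0.8694

phase 1: p=-0.0971, T=0.511, ωT=1.517057, cosh=2.389072, sinh=2.169716; start (x,ẋ)=(-0.075900, 0.046700) → end (x,ẋ)=(-0.012321, 0.248128)
phase 2: p=0.2288, T=0.484, ωT=1.436899, cosh=2.222646, sinh=1.984982; start (x,ẋ)=(-0.012321, 0.248128) → end (x,ẋ)=(-0.141225, -0.869431)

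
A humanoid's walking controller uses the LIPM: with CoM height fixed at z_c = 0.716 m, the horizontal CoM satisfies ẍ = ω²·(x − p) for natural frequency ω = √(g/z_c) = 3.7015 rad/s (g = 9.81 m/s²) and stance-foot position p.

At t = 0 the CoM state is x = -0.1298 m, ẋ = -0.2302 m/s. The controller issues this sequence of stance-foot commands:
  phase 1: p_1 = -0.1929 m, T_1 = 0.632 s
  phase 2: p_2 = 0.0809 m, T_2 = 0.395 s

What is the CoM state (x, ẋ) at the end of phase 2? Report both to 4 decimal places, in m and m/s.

x = -0.5198, ẋ = -1.9990

phase 1: p=-0.1929, T=0.632, ωT=2.339348, cosh=5.235430, sinh=5.139040; start (x,ẋ)=(-0.129800, -0.230200) → end (x,ẋ)=(-0.182146, -0.004898)
phase 2: p=0.0809, T=0.395, ωT=1.462093, cosh=2.273365, sinh=2.041614; start (x,ẋ)=(-0.182146, -0.004898) → end (x,ẋ)=(-0.519802, -1.998986)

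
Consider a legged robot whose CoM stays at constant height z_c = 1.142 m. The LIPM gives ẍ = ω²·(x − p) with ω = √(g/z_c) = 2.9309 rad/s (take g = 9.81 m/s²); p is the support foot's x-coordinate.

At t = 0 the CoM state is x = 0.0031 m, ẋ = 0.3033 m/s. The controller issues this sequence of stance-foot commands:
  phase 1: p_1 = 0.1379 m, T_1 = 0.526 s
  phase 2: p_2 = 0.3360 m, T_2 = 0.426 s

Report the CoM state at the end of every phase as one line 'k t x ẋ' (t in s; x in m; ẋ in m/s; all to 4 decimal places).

1 0.5260 0.0392 -0.1397
2 0.9520 -0.2999 -1.6544

phase 1: p=0.1379, T=0.526, ωT=1.541653, cosh=2.443168, sinh=2.229141; start (x,ẋ)=(0.003100, 0.303300) → end (x,ẋ)=(0.039240, -0.139688)
phase 2: p=0.3360, T=0.426, ωT=1.248563, cosh=1.886125, sinh=1.599208; start (x,ẋ)=(0.039240, -0.139688) → end (x,ẋ)=(-0.299944, -1.654416)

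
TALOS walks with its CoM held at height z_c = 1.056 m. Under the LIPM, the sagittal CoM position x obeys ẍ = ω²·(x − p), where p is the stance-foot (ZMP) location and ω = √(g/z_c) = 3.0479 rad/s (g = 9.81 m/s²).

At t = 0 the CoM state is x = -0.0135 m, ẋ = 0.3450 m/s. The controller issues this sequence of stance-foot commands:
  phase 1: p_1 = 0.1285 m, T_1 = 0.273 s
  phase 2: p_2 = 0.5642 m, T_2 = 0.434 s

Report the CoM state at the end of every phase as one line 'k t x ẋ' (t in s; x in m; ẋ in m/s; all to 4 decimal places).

phase 1: p=0.1285, T=0.273, ωT=0.832077, cosh=1.366615, sinh=0.931471; start (x,ẋ)=(-0.013500, 0.345000) → end (x,ẋ)=(0.039876, 0.068340)
phase 2: p=0.5642, T=0.434, ωT=1.322789, cosh=2.010133, sinh=1.743742; start (x,ẋ)=(0.039876, 0.068340) → end (x,ẋ)=(-0.450662, -2.649277)

1 0.2730 0.0399 0.0683
2 0.7070 -0.4507 -2.6493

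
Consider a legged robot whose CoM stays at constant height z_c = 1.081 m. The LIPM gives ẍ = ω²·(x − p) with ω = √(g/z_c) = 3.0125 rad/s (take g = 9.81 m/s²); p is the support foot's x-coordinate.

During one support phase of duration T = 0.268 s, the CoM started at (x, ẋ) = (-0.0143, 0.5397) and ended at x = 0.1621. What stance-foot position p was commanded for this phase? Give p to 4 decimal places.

p = -0.0594

ωT = 3.0125·0.268 = 0.807350; cosh(ωT) = 1.343999, sinh(ωT) = 0.897960
x(T) = p + (x₀−p)·cosh(ωT) + (ẋ₀/ω)·sinh(ωT) ⇒ p·(1 − cosh) = x(T) − x₀·cosh − (ẋ₀/ω)·sinh
numerator   = 0.1621 − (-0.0143)·1.343999 − (0.5397/3.0125)·0.897960 = 0.020446
denominator = 1 − 1.343999 = -0.343999
p = 0.020446 / -0.343999 = -0.0594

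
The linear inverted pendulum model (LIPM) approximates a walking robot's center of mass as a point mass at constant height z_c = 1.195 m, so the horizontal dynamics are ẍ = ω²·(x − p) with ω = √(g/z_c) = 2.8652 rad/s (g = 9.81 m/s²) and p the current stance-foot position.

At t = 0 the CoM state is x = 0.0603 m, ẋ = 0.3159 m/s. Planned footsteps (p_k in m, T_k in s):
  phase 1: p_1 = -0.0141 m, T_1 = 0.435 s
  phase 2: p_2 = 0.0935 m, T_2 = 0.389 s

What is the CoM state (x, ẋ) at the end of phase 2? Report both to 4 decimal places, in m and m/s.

x = 0.8889, ẋ = 2.3898

phase 1: p=-0.0141, T=0.435, ωT=1.246362, cosh=1.882609, sinh=1.595060; start (x,ẋ)=(0.060300, 0.315900) → end (x,ẋ)=(0.301828, 0.934736)
phase 2: p=0.0935, T=0.389, ωT=1.114563, cosh=1.688147, sinh=1.360088; start (x,ẋ)=(0.301828, 0.934736) → end (x,ẋ)=(0.888900, 2.389810)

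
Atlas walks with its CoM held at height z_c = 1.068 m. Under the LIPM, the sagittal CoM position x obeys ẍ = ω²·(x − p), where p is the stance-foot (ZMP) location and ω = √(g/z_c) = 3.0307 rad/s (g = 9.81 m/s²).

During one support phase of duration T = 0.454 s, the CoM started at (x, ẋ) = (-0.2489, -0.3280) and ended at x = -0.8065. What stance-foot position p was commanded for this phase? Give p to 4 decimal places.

p = 0.0740

ωT = 3.0307·0.454 = 1.375938; cosh(ωT) = 2.105695, sinh(ωT) = 1.853092
x(T) = p + (x₀−p)·cosh(ωT) + (ẋ₀/ω)·sinh(ωT) ⇒ p·(1 − cosh) = x(T) − x₀·cosh − (ẋ₀/ω)·sinh
numerator   = -0.8065 − (-0.2489)·2.105695 − (-0.3280/3.0307)·1.853092 = -0.081840
denominator = 1 − 2.105695 = -1.105695
p = -0.081840 / -1.105695 = 0.0740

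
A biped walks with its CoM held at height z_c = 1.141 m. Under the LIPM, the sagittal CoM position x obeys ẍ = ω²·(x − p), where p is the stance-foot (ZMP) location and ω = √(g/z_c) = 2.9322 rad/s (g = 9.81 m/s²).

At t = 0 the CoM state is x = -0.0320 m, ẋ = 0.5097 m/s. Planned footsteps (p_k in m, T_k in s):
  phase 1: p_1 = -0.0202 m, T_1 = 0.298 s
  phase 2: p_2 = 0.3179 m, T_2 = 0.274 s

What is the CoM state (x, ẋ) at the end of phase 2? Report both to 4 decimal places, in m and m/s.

x = 0.2808, ẋ = 0.4369

phase 1: p=-0.0202, T=0.298, ωT=0.873796, cosh=1.406676, sinh=0.989312; start (x,ẋ)=(-0.032000, 0.509700) → end (x,ẋ)=(0.135172, 0.682753)
phase 2: p=0.3179, T=0.274, ωT=0.803423, cosh=1.340483, sinh=0.892689; start (x,ẋ)=(0.135172, 0.682753) → end (x,ẋ)=(0.280816, 0.436919)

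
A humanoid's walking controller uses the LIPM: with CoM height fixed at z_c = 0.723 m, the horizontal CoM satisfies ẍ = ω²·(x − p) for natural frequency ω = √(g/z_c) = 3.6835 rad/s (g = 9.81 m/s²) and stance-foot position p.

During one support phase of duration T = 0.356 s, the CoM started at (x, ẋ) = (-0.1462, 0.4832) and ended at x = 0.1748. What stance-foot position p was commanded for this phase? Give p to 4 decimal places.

p = -0.2424

ωT = 3.6835·0.356 = 1.311326; cosh(ωT) = 1.990277, sinh(ωT) = 1.720814
x(T) = p + (x₀−p)·cosh(ωT) + (ẋ₀/ω)·sinh(ωT) ⇒ p·(1 − cosh) = x(T) − x₀·cosh − (ẋ₀/ω)·sinh
numerator   = 0.1748 − (-0.1462)·1.990277 − (0.4832/3.6835)·1.720814 = 0.240043
denominator = 1 − 1.990277 = -0.990277
p = 0.240043 / -0.990277 = -0.2424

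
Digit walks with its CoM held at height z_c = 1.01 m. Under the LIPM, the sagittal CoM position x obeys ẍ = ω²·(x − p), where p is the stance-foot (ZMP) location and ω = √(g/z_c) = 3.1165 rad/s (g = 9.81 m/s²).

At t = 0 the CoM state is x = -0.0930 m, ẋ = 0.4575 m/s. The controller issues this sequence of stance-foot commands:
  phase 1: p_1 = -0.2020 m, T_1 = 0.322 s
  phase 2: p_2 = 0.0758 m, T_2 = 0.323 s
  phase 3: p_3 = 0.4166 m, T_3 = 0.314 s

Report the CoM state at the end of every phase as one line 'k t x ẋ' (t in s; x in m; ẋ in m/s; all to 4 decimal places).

phase 1: p=-0.2020, T=0.322, ωT=1.003513, cosh=1.547219, sinh=1.180629; start (x,ẋ)=(-0.093000, 0.457500) → end (x,ẋ)=(0.139962, 1.108911)
phase 2: p=0.0758, T=0.323, ωT=1.006630, cosh=1.550906, sinh=1.185457; start (x,ẋ)=(0.139962, 1.108911) → end (x,ẋ)=(0.597118, 1.956862)
phase 3: p=0.4166, T=0.314, ωT=0.978581, cosh=1.518261, sinh=1.142417; start (x,ẋ)=(0.597118, 1.956862) → end (x,ẋ)=(1.408002, 3.613734)

1 0.3220 0.1400 1.1089
2 0.6450 0.5971 1.9569
3 0.9590 1.4080 3.6137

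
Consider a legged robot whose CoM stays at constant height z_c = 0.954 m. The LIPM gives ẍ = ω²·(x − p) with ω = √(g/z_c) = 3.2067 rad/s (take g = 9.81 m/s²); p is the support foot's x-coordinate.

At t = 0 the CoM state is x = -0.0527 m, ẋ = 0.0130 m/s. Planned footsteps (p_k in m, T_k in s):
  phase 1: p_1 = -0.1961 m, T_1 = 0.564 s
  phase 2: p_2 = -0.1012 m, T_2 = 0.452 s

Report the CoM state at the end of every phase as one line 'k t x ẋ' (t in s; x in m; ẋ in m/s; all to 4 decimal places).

phase 1: p=-0.1961, T=0.564, ωT=1.808579, cosh=3.132828, sinh=2.968941; start (x,ẋ)=(-0.052700, 0.013000) → end (x,ẋ)=(0.265184, 1.405967)
phase 2: p=-0.1012, T=0.452, ωT=1.449428, cosh=2.247691, sinh=2.012987; start (x,ẋ)=(0.265184, 1.405967) → end (x,ẋ)=(1.604905, 5.525203)

1 0.5640 0.2652 1.4060
2 1.0160 1.6049 5.5252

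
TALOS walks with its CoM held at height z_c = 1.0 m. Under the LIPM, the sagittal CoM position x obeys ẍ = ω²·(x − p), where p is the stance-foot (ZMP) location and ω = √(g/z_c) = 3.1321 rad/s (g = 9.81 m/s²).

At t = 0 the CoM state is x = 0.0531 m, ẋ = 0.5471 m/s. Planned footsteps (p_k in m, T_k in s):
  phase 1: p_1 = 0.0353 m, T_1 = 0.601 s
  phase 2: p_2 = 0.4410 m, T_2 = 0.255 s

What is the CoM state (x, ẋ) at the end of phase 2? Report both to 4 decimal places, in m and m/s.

x = 1.2987, ẋ = 3.2916

phase 1: p=0.0353, T=0.601, ωT=1.882392, cosh=3.360713, sinh=3.208487; start (x,ẋ)=(0.053100, 0.547100) → end (x,ẋ)=(0.655564, 2.017524)
phase 2: p=0.4410, T=0.255, ωT=0.798685, cosh=1.336269, sinh=0.886349; start (x,ẋ)=(0.655564, 2.017524) → end (x,ẋ)=(1.298651, 3.291611)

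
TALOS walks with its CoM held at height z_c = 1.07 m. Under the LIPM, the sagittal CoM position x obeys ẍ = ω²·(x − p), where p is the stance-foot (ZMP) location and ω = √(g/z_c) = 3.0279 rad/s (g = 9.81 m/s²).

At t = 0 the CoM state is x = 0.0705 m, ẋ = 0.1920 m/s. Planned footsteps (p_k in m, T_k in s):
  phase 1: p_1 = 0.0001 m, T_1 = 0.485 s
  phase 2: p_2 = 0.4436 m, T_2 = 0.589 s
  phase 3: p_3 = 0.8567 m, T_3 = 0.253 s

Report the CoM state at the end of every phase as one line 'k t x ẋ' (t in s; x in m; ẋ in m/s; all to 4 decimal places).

1 0.4850 0.2915 0.8773
2 1.0740 0.8159 1.3522
3 1.3270 1.1799 1.6645

phase 1: p=0.0001, T=0.485, ωT=1.468531, cosh=2.286558, sinh=2.056295; start (x,ẋ)=(0.070500, 0.192000) → end (x,ẋ)=(0.291464, 0.877348)
phase 2: p=0.4436, T=0.589, ωT=1.783433, cosh=3.059155, sinh=2.891095; start (x,ẋ)=(0.291464, 0.877348) → end (x,ẋ)=(0.815900, 1.352151)
phase 3: p=0.8567, T=0.253, ωT=0.766059, cosh=1.308056, sinh=0.843215; start (x,ẋ)=(0.815900, 1.352151) → end (x,ẋ)=(1.179880, 1.664520)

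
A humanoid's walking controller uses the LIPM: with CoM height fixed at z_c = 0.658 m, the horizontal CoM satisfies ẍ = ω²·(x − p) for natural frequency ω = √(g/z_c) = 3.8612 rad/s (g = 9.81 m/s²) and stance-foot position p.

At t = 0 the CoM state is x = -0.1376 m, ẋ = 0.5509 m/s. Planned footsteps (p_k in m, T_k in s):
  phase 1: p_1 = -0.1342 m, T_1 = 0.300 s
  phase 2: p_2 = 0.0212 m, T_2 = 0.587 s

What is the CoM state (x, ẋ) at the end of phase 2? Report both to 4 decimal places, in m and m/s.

x = 1.4005, ẋ = 5.4063

phase 1: p=-0.1342, T=0.300, ωT=1.158360, cosh=1.749353, sinh=1.435353; start (x,ẋ)=(-0.137600, 0.550900) → end (x,ẋ)=(0.064642, 0.944875)
phase 2: p=0.0212, T=0.587, ωT=2.266524, cosh=4.874745, sinh=4.771073; start (x,ẋ)=(0.064642, 0.944875) → end (x,ẋ)=(1.400501, 5.406324)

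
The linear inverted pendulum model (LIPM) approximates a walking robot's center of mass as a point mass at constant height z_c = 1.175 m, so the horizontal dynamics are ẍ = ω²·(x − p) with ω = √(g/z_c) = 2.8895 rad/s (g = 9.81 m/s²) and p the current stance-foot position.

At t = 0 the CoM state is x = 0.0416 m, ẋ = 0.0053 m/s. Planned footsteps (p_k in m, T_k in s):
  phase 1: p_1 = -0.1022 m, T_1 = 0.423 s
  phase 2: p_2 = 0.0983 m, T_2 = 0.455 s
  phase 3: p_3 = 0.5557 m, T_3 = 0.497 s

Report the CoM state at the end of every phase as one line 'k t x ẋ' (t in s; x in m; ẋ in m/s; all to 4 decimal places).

1 0.4230 0.1659 0.6539
2 0.8780 0.6242 1.6427
3 1.3750 1.8353 4.0411

phase 1: p=-0.1022, T=0.423, ωT=1.222258, cosh=1.844705, sinh=1.550141; start (x,ẋ)=(0.041600, 0.005300) → end (x,ẋ)=(0.165912, 0.653876)
phase 2: p=0.0983, T=0.455, ωT=1.314723, cosh=1.996133, sinh=1.727584; start (x,ẋ)=(0.165912, 0.653876) → end (x,ẋ)=(0.624204, 1.642733)
phase 3: p=0.5557, T=0.497, ωT=1.436082, cosh=2.221024, sinh=1.983166; start (x,ẋ)=(0.624204, 1.642733) → end (x,ẋ)=(1.835315, 4.041102)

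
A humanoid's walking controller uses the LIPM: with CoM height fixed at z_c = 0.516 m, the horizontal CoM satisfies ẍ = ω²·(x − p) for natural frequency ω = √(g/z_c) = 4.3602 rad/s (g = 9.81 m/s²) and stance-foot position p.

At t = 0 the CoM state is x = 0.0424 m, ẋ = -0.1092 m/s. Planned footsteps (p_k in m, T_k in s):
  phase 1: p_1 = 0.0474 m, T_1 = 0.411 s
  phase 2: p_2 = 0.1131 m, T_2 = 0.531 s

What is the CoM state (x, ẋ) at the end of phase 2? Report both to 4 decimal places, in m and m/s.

x = -1.1358, ẋ = -5.4185

phase 1: p=0.0474, T=0.411, ωT=1.792042, cosh=3.084158, sinh=2.917539; start (x,ẋ)=(0.042400, -0.109200) → end (x,ẋ)=(-0.041090, -0.400395)
phase 2: p=0.1131, T=0.531, ωT=2.315266, cosh=5.113179, sinh=5.014439; start (x,ẋ)=(-0.041090, -0.400395) → end (x,ẋ)=(-1.135774, -5.418491)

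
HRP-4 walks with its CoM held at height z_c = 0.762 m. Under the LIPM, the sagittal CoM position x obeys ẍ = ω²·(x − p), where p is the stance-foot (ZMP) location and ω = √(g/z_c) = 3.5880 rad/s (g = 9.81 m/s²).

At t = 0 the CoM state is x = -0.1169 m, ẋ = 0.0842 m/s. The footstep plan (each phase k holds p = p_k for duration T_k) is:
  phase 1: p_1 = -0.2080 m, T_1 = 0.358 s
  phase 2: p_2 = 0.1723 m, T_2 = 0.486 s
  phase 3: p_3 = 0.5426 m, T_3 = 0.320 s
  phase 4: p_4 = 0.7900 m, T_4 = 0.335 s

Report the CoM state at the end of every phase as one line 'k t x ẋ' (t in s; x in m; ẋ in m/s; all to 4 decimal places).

phase 1: p=-0.2080, T=0.358, ωT=1.284504, cosh=1.944832, sinh=1.668044; start (x,ẋ)=(-0.116900, 0.084200) → end (x,ẋ)=(0.008318, 0.708983)
phase 2: p=0.1723, T=0.486, ωT=1.743768, cosh=2.946856, sinh=2.771996; start (x,ẋ)=(0.008318, 0.708983) → end (x,ẋ)=(0.236812, 0.458322)
phase 3: p=0.5426, T=0.320, ωT=1.148160, cosh=1.734804, sinh=1.417584; start (x,ẋ)=(0.236812, 0.458322) → end (x,ẋ)=(0.193196, -0.760230)
phase 4: p=0.7900, T=0.335, ωT=1.201980, cosh=1.813648, sinh=1.513049; start (x,ẋ)=(0.193196, -0.760230) → end (x,ẋ)=(-0.612980, -4.618734)

1 0.3580 0.0083 0.7090
2 0.8440 0.2368 0.4583
3 1.1640 0.1932 -0.7602
4 1.4990 -0.6130 -4.6187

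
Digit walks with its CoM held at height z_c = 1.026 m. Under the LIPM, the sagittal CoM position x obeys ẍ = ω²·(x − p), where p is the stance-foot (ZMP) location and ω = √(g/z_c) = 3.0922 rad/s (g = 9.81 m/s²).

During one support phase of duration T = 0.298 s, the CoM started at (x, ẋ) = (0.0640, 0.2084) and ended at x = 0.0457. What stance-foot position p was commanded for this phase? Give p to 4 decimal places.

ωT = 3.0922·0.298 = 0.921476; cosh(ωT) = 1.455464, sinh(ωT) = 1.057532
x(T) = p + (x₀−p)·cosh(ωT) + (ẋ₀/ω)·sinh(ωT) ⇒ p·(1 − cosh) = x(T) − x₀·cosh − (ẋ₀/ω)·sinh
numerator   = 0.0457 − (0.0640)·1.455464 − (0.2084/3.0922)·1.057532 = -0.118722
denominator = 1 − 1.455464 = -0.455464
p = -0.118722 / -0.455464 = 0.2607

p = 0.2607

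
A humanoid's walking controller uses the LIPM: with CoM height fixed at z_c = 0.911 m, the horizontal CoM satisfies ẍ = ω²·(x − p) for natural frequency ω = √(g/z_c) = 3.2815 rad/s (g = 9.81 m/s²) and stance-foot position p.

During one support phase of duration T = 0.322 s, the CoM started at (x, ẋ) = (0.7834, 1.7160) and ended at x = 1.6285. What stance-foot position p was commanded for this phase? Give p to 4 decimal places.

ωT = 3.2815·0.322 = 1.056643; cosh(ωT) = 1.612159, sinh(ωT) = 1.264538
x(T) = p + (x₀−p)·cosh(ωT) + (ẋ₀/ω)·sinh(ωT) ⇒ p·(1 − cosh) = x(T) − x₀·cosh − (ẋ₀/ω)·sinh
numerator   = 1.6285 − (0.7834)·1.612159 − (1.7160/3.2815)·1.264538 = -0.295733
denominator = 1 − 1.612159 = -0.612159
p = -0.295733 / -0.612159 = 0.4831

p = 0.4831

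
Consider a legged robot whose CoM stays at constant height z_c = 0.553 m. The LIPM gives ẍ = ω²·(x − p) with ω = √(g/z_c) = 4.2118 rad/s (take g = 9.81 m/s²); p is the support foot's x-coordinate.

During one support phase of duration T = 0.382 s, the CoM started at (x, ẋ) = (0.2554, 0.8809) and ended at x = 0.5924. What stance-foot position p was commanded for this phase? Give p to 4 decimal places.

ωT = 4.2118·0.382 = 1.608908; cosh(ωT) = 2.598728, sinh(ωT) = 2.398622
x(T) = p + (x₀−p)·cosh(ωT) + (ẋ₀/ω)·sinh(ωT) ⇒ p·(1 − cosh) = x(T) − x₀·cosh − (ẋ₀/ω)·sinh
numerator   = 0.5924 − (0.2554)·2.598728 − (0.8809/4.2118)·2.398622 = -0.572988
denominator = 1 − 2.598728 = -1.598728
p = -0.572988 / -1.598728 = 0.3584

p = 0.3584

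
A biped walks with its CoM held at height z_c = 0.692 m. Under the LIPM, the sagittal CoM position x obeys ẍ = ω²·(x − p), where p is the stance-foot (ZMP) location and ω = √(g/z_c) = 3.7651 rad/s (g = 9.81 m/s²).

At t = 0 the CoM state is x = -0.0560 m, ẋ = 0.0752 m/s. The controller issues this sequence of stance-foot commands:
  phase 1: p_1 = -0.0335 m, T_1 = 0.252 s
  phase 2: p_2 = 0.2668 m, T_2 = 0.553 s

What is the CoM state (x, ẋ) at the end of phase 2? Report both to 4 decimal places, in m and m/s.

phase 1: p=-0.0335, T=0.252, ωT=0.948805, cosh=1.484913, sinh=1.097709; start (x,ẋ)=(-0.056000, 0.075200) → end (x,ẋ)=(-0.044986, 0.018673)
phase 2: p=0.2668, T=0.553, ωT=2.082100, cosh=4.072983, sinh=3.948315; start (x,ẋ)=(-0.044986, 0.018673) → end (x,ẋ)=(-0.983518, -4.558894)

x = -0.9835, ẋ = -4.5589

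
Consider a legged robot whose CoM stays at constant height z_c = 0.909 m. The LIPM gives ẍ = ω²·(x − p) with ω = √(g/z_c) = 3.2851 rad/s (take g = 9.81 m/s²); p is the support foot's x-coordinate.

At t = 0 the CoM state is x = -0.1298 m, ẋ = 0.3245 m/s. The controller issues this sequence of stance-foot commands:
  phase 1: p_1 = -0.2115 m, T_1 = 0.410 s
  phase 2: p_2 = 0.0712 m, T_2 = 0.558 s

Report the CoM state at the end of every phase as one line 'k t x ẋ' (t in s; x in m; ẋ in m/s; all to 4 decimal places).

1 0.4100 0.1333 1.1473
2 0.9680 1.3343 4.3002

phase 1: p=-0.2115, T=0.410, ωT=1.346891, cosh=2.052749, sinh=1.792702; start (x,ẋ)=(-0.129800, 0.324500) → end (x,ẋ)=(0.133292, 1.147265)
phase 2: p=0.0712, T=0.558, ωT=1.833086, cosh=3.206536, sinh=3.046617; start (x,ẋ)=(0.133292, 1.147265) → end (x,ẋ)=(1.334278, 4.300187)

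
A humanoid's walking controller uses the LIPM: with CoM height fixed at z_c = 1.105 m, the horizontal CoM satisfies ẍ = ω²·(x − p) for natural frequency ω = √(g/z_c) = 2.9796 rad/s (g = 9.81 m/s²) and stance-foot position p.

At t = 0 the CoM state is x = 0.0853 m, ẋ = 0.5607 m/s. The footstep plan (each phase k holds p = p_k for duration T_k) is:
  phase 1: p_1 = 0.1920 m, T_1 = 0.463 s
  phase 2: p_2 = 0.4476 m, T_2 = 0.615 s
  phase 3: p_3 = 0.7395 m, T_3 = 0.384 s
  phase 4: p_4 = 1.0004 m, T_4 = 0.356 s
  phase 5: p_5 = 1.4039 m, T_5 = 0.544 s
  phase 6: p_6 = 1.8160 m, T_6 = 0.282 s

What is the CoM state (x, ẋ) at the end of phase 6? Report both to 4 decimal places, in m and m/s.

phase 1: p=0.1920, T=0.463, ωT=1.379555, cosh=2.112411, sinh=1.860721; start (x,ẋ)=(0.085300, 0.560700) → end (x,ẋ)=(0.316755, 0.592863)
phase 2: p=0.4476, T=0.615, ωT=1.832454, cosh=3.204612, sinh=3.044592; start (x,ẋ)=(0.316755, 0.592863) → end (x,ẋ)=(0.634088, 0.712916)
phase 3: p=0.7395, T=0.384, ωT=1.144166, cosh=1.729156, sinh=1.410667; start (x,ẋ)=(0.634088, 0.712916) → end (x,ẋ)=(0.894751, 0.789674)
phase 4: p=1.0004, T=0.356, ωT=1.060738, cosh=1.617351, sinh=1.271150; start (x,ẋ)=(0.894751, 0.789674) → end (x,ẋ)=(1.166417, 0.877032)
phase 5: p=1.4039, T=0.544, ωT=1.620902, cosh=2.627686, sinh=2.429966; start (x,ẋ)=(1.166417, 0.877032) → end (x,ẋ)=(1.495120, 0.585114)
phase 6: p=1.8160, T=0.282, ωT=0.840247, cosh=1.374272, sinh=0.942668; start (x,ẋ)=(1.495120, 0.585114) → end (x,ẋ)=(1.560139, -0.097173)

x = 1.5601, ẋ = -0.0972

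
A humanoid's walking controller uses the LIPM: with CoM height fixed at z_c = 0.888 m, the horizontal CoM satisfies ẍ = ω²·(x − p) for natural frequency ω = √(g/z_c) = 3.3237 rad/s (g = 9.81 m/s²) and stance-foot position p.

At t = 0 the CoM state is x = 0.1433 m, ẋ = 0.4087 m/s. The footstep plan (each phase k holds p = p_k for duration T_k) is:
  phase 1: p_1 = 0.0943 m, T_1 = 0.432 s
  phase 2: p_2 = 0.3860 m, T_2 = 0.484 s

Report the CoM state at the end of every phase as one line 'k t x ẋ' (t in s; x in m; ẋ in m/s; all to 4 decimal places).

phase 1: p=0.0943, T=0.432, ωT=1.435838, cosh=2.220542, sinh=1.982626; start (x,ẋ)=(0.143300, 0.408700) → end (x,ẋ)=(0.446901, 1.230428)
phase 2: p=0.3860, T=0.484, ωT=1.608671, cosh=2.598160, sinh=2.398006; start (x,ẋ)=(0.446901, 1.230428) → end (x,ẋ)=(1.431968, 3.682245)

1 0.4320 0.4469 1.2304
2 0.9160 1.4320 3.6822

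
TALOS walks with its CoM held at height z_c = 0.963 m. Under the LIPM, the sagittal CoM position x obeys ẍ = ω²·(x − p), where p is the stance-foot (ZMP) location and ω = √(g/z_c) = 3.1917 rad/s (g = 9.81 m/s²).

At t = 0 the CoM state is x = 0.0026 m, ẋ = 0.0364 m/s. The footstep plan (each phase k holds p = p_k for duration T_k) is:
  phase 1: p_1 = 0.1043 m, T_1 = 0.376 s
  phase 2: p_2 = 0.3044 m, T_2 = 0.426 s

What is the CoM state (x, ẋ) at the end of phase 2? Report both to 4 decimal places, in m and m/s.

x = -0.6992, ẋ = -3.0114

phase 1: p=0.1043, T=0.376, ωT=1.200079, cosh=1.810775, sinh=1.509605; start (x,ẋ)=(0.002600, 0.036400) → end (x,ẋ)=(-0.062639, -0.424099)
phase 2: p=0.3044, T=0.426, ωT=1.359664, cosh=2.075816, sinh=1.819069; start (x,ẋ)=(-0.062639, -0.424099) → end (x,ẋ)=(-0.699216, -3.011355)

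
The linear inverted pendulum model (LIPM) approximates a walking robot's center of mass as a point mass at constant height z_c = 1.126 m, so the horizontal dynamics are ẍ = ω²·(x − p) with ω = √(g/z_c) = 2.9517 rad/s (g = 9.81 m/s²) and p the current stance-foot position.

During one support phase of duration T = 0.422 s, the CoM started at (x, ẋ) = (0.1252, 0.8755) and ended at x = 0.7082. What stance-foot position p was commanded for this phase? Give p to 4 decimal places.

ωT = 2.9517·0.422 = 1.245617; cosh(ωT) = 1.881421, sinh(ωT) = 1.593658
x(T) = p + (x₀−p)·cosh(ωT) + (ẋ₀/ω)·sinh(ωT) ⇒ p·(1 − cosh) = x(T) − x₀·cosh − (ẋ₀/ω)·sinh
numerator   = 0.7082 − (0.1252)·1.881421 − (0.8755/2.9517)·1.593658 = -0.000047
denominator = 1 − 1.881421 = -0.881421
p = -0.000047 / -0.881421 = 0.0001

p = 0.0001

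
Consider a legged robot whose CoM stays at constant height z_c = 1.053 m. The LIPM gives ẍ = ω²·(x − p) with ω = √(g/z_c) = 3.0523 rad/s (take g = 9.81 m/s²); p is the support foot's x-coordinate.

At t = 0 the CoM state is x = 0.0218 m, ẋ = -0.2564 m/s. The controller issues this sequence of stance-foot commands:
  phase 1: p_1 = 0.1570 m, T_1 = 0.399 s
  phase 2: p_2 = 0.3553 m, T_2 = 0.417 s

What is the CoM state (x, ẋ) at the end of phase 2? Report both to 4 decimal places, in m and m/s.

x = -1.3515, ẋ = -5.0271

phase 1: p=0.1570, T=0.399, ωT=1.217868, cosh=1.837917, sinh=1.542056; start (x,ẋ)=(0.021800, -0.256400) → end (x,ẋ)=(-0.221022, -1.107604)
phase 2: p=0.3553, T=0.417, ωT=1.272809, cosh=1.925457, sinh=1.645413; start (x,ẋ)=(-0.221022, -1.107604) → end (x,ẋ)=(-1.351463, -5.027104)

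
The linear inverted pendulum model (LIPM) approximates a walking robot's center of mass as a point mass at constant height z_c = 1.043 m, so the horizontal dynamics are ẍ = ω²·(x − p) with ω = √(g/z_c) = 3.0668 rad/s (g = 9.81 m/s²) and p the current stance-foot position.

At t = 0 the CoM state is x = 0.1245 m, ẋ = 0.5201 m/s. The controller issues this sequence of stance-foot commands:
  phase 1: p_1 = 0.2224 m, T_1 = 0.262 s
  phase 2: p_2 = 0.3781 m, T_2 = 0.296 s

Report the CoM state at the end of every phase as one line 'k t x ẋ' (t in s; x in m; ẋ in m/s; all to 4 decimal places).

1 0.2620 0.2426 0.4292
2 0.5580 0.3280 0.1872

phase 1: p=0.2224, T=0.262, ωT=0.803502, cosh=1.340553, sinh=0.892795; start (x,ẋ)=(0.124500, 0.520100) → end (x,ẋ)=(0.242569, 0.429169)
phase 2: p=0.3781, T=0.296, ωT=0.907773, cosh=1.441109, sinh=1.037687; start (x,ẋ)=(0.242569, 0.429169) → end (x,ẋ)=(0.328000, 0.187169)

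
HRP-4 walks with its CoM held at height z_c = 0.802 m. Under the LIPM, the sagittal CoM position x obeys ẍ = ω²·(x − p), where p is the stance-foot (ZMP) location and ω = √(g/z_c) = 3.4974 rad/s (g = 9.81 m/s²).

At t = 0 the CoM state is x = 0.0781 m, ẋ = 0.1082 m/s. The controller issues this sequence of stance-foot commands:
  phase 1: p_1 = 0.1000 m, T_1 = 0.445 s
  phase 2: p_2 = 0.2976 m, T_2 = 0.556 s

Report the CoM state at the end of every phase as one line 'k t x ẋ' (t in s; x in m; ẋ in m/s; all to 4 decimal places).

1 0.4450 0.1159 0.0944
2 1.0010 -0.2582 -1.8395

phase 1: p=0.1000, T=0.445, ωT=1.556343, cosh=2.476178, sinh=2.265272; start (x,ẋ)=(0.078100, 0.108200) → end (x,ẋ)=(0.115853, 0.094418)
phase 2: p=0.2976, T=0.556, ωT=1.944554, cosh=3.566784, sinh=3.423733; start (x,ẋ)=(0.115853, 0.094418) → end (x,ẋ)=(-0.258223, -1.839498)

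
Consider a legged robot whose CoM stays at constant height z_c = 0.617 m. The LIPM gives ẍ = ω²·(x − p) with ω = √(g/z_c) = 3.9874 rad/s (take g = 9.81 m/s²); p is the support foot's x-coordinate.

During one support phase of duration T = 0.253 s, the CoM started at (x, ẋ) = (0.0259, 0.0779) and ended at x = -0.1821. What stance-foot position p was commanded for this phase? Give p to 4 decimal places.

p = 0.4437

ωT = 3.9874·0.253 = 1.008812; cosh(ωT) = 1.553497, sinh(ωT) = 1.188845
x(T) = p + (x₀−p)·cosh(ωT) + (ẋ₀/ω)·sinh(ωT) ⇒ p·(1 − cosh) = x(T) − x₀·cosh − (ẋ₀/ω)·sinh
numerator   = -0.1821 − (0.0259)·1.553497 − (0.0779/3.9874)·1.188845 = -0.245561
denominator = 1 − 1.553497 = -0.553497
p = -0.245561 / -0.553497 = 0.4437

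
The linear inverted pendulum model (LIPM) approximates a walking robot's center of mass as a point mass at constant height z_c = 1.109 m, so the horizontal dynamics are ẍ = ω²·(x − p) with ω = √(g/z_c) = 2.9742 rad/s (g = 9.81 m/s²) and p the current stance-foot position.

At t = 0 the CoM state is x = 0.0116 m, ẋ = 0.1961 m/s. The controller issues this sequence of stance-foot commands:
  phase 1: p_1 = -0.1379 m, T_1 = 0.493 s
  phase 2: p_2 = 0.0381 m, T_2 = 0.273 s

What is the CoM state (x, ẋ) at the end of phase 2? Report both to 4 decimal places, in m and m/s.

x = 0.8564, ẋ = 2.6406

phase 1: p=-0.1379, T=0.493, ωT=1.466281, cosh=2.281935, sinh=2.051153; start (x,ẋ)=(0.011600, 0.196100) → end (x,ẋ)=(0.338489, 1.359518)
phase 2: p=0.0381, T=0.273, ωT=0.811957, cosh=1.348150, sinh=0.904161; start (x,ẋ)=(0.338489, 1.359518) → end (x,ẋ)=(0.856365, 2.640628)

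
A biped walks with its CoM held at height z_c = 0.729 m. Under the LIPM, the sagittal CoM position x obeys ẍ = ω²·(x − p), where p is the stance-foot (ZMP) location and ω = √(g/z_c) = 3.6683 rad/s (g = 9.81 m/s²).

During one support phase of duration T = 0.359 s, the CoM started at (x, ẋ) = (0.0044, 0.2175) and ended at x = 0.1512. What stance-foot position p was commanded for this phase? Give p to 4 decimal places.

ωT = 3.6683·0.359 = 1.316920; cosh(ωT) = 1.999934, sinh(ωT) = 1.731974
x(T) = p + (x₀−p)·cosh(ωT) + (ẋ₀/ω)·sinh(ωT) ⇒ p·(1 − cosh) = x(T) − x₀·cosh − (ẋ₀/ω)·sinh
numerator   = 0.1512 − (0.0044)·1.999934 − (0.2175/3.6683)·1.731974 = 0.039708
denominator = 1 − 1.999934 = -0.999934
p = 0.039708 / -0.999934 = -0.0397

p = -0.0397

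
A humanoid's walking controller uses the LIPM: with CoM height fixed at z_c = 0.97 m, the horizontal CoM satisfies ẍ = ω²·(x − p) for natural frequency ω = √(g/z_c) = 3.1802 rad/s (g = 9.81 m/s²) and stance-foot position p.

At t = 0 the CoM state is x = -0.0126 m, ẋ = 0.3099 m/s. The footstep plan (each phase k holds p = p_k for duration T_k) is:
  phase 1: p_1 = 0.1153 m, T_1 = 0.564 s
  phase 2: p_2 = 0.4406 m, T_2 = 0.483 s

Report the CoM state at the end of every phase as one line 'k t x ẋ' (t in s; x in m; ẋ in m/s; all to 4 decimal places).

phase 1: p=0.1153, T=0.564, ωT=1.793633, cosh=3.088803, sinh=2.922448; start (x,ẋ)=(-0.012600, 0.309900) → end (x,ẋ)=(0.005025, -0.231479)
phase 2: p=0.4406, T=0.483, ωT=1.536037, cosh=2.430686, sinh=2.215453; start (x,ẋ)=(0.005025, -0.231479) → end (x,ẋ)=(-0.779403, -3.631532)

1 0.5640 0.0050 -0.2315
2 1.0470 -0.7794 -3.6315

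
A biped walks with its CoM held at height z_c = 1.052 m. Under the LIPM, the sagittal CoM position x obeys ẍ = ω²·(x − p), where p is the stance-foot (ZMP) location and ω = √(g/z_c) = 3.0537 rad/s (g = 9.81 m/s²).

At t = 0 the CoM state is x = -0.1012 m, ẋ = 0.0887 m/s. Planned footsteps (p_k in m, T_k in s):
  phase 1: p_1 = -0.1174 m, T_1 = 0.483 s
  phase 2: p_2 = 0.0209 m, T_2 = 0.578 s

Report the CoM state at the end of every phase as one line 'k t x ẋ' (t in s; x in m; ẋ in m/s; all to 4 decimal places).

1 0.4830 -0.0200 0.3064
2 1.0610 0.1825 0.5673

phase 1: p=-0.1174, T=0.483, ωT=1.474937, cosh=2.299777, sinh=2.070984; start (x,ẋ)=(-0.101200, 0.088700) → end (x,ẋ)=(-0.019988, 0.306442)
phase 2: p=0.0209, T=0.578, ωT=1.765039, cosh=3.006489, sinh=2.835309; start (x,ẋ)=(-0.019988, 0.306442) → end (x,ẋ)=(0.182496, 0.567295)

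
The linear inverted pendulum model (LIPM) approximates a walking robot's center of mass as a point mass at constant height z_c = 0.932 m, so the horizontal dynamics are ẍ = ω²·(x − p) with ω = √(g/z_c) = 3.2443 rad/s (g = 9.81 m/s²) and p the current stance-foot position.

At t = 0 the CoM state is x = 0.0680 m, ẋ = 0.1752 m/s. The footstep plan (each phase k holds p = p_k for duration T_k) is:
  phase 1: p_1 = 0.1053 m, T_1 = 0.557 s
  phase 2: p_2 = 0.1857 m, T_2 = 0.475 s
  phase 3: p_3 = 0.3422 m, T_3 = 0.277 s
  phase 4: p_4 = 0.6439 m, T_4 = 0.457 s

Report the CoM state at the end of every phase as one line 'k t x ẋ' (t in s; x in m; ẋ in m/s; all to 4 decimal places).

1 0.5570 0.1487 0.1894
2 1.0320 0.2254 0.1949
3 1.3090 0.2365 -0.1093
4 1.7660 -0.3700 -3.0140

phase 1: p=0.1053, T=0.557, ωT=1.807075, cosh=3.128367, sinh=2.964234; start (x,ẋ)=(0.068000, 0.175200) → end (x,ẋ)=(0.148688, 0.189381)
phase 2: p=0.1857, T=0.475, ωT=1.541042, cosh=2.441807, sinh=2.227649; start (x,ẋ)=(0.148688, 0.189381) → end (x,ẋ)=(0.225359, 0.194937)
phase 3: p=0.3422, T=0.277, ωT=0.898671, cosh=1.431724, sinh=1.024613; start (x,ẋ)=(0.225359, 0.194937) → end (x,ẋ)=(0.236480, -0.109302)
phase 4: p=0.6439, T=0.457, ωT=1.482645, cosh=2.315809, sinh=2.088772; start (x,ẋ)=(0.236480, -0.109302) → end (x,ẋ)=(-0.369978, -3.014045)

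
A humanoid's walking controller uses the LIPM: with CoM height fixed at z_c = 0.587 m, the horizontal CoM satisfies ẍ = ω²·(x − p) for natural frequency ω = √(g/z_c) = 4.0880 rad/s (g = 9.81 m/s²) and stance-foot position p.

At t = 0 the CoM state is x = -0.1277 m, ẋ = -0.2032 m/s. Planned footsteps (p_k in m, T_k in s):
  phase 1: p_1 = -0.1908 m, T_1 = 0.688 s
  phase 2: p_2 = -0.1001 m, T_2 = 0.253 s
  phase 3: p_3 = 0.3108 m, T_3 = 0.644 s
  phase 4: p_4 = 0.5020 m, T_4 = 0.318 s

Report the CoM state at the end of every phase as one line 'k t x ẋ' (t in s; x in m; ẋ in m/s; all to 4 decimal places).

1 0.6880 -0.0759 0.4420
2 0.9410 0.0711 0.8219
3 1.5850 0.0262 -1.0341
4 1.9030 -0.8654 -5.3416

phase 1: p=-0.1908, T=0.688, ωT=2.812544, cosh=8.356140, sinh=8.296088; start (x,ẋ)=(-0.127700, -0.203200) → end (x,ẋ)=(-0.075897, 0.442031)
phase 2: p=-0.1001, T=0.253, ωT=1.034264, cosh=1.584262, sinh=1.228774; start (x,ẋ)=(-0.075897, 0.442031) → end (x,ẋ)=(0.071110, 0.821872)
phase 3: p=0.3108, T=0.644, ωT=2.632672, cosh=6.991388, sinh=6.919502; start (x,ẋ)=(0.071110, 0.821872) → end (x,ẋ)=(0.026168, -1.034055)
phase 4: p=0.5020, T=0.318, ωT=1.299984, cosh=1.970887, sinh=1.698351; start (x,ẋ)=(0.026168, -1.034055) → end (x,ẋ)=(-0.865406, -5.341636)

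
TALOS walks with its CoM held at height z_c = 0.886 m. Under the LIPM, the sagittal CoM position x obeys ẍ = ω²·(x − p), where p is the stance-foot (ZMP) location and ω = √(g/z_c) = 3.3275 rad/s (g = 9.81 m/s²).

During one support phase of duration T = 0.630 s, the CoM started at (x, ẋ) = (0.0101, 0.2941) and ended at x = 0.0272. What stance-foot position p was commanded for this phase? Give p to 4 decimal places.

ωT = 3.3275·0.630 = 2.096325; cosh(ωT) = 4.129561, sinh(ωT) = 4.006654
x(T) = p + (x₀−p)·cosh(ωT) + (ẋ₀/ω)·sinh(ωT) ⇒ p·(1 − cosh) = x(T) − x₀·cosh − (ẋ₀/ω)·sinh
numerator   = 0.0272 − (0.0101)·4.129561 − (0.2941/3.3275)·4.006654 = -0.368635
denominator = 1 − 4.129561 = -3.129561
p = -0.368635 / -3.129561 = 0.1178

p = 0.1178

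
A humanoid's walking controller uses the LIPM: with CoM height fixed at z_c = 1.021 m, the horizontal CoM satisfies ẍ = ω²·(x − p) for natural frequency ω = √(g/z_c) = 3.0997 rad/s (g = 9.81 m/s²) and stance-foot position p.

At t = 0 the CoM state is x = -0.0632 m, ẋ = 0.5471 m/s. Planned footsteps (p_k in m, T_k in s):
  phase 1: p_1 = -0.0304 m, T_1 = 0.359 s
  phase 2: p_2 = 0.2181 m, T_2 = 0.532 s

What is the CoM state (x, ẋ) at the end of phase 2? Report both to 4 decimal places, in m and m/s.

x = 0.6786, ẋ = 1.6164

phase 1: p=-0.0304, T=0.359, ωT=1.112792, cosh=1.685742, sinh=1.357102; start (x,ẋ)=(-0.063200, 0.547100) → end (x,ẋ)=(0.153837, 0.784292)
phase 2: p=0.2181, T=0.532, ωT=1.649040, cosh=2.697110, sinh=2.504876; start (x,ẋ)=(0.153837, 0.784292) → end (x,ẋ)=(0.678565, 1.616365)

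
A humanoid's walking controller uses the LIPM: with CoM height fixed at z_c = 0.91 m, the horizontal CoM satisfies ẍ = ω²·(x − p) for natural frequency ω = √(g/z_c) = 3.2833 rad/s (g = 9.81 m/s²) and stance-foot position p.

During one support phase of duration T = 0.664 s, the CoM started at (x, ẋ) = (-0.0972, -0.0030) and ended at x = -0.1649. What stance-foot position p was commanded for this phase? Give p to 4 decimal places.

ωT = 3.2833·0.664 = 2.180111; cosh(ωT) = 4.480159, sinh(ωT) = 4.367131
x(T) = p + (x₀−p)·cosh(ωT) + (ẋ₀/ω)·sinh(ωT) ⇒ p·(1 − cosh) = x(T) − x₀·cosh − (ẋ₀/ω)·sinh
numerator   = -0.1649 − (-0.0972)·4.480159 − (-0.0030/3.2833)·4.367131 = 0.274562
denominator = 1 − 4.480159 = -3.480159
p = 0.274562 / -3.480159 = -0.0789

p = -0.0789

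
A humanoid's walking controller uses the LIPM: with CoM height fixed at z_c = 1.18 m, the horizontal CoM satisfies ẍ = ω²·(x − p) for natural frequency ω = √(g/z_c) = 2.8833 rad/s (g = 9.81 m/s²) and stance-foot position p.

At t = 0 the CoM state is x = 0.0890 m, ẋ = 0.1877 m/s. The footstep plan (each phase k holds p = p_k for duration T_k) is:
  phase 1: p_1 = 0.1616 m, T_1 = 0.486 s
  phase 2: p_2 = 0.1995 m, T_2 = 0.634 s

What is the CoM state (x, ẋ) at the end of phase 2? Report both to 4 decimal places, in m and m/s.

phase 1: p=0.1616, T=0.486, ωT=1.401284, cosh=2.153345, sinh=1.907064; start (x,ẋ)=(0.089000, 0.187700) → end (x,ẋ)=(0.129415, 0.004982)
phase 2: p=0.1995, T=0.634, ωT=1.828012, cosh=3.191120, sinh=3.030387; start (x,ẋ)=(0.129415, 0.004982) → end (x,ẋ)=(-0.018913, -0.596470)

x = -0.0189, ẋ = -0.5965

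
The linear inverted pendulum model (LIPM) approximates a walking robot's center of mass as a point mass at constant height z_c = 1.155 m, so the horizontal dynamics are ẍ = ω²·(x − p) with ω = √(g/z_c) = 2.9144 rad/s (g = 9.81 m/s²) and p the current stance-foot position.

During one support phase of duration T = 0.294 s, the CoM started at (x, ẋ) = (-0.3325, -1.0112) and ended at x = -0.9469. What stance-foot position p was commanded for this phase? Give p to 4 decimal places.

ωT = 2.9144·0.294 = 0.856834; cosh(ωT) = 1.390097, sinh(ωT) = 0.965593
x(T) = p + (x₀−p)·cosh(ωT) + (ẋ₀/ω)·sinh(ωT) ⇒ p·(1 − cosh) = x(T) − x₀·cosh − (ẋ₀/ω)·sinh
numerator   = -0.9469 − (-0.3325)·1.390097 − (-1.0112/2.9144)·0.965593 = -0.149664
denominator = 1 − 1.390097 = -0.390097
p = -0.149664 / -0.390097 = 0.3837

p = 0.3837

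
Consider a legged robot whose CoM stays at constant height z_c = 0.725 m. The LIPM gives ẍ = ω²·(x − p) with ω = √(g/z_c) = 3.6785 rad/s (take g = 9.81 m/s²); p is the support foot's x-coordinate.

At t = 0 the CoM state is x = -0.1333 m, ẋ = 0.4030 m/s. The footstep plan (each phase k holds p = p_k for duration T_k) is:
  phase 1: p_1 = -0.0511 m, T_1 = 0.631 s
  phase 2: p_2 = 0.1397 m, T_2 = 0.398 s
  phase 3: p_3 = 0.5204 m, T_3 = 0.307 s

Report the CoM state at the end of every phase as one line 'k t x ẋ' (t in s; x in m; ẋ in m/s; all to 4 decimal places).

1 0.6310 0.0788 0.5472
2 1.0290 0.3054 0.7880
3 1.3360 0.4498 0.2508

phase 1: p=-0.0511, T=0.631, ωT=2.321134, cosh=5.142689, sinh=5.044526; start (x,ẋ)=(-0.133300, 0.403000) → end (x,ẋ)=(0.078827, 0.547176)
phase 2: p=0.1397, T=0.398, ωT=1.464043, cosh=2.277352, sinh=2.046052; start (x,ẋ)=(0.078827, 0.547176) → end (x,ẋ)=(0.305420, 0.787956)
phase 3: p=0.5204, T=0.307, ωT=1.129300, cosh=1.708374, sinh=1.385115; start (x,ẋ)=(0.305420, 0.787956) → end (x,ẋ)=(0.449834, 0.250771)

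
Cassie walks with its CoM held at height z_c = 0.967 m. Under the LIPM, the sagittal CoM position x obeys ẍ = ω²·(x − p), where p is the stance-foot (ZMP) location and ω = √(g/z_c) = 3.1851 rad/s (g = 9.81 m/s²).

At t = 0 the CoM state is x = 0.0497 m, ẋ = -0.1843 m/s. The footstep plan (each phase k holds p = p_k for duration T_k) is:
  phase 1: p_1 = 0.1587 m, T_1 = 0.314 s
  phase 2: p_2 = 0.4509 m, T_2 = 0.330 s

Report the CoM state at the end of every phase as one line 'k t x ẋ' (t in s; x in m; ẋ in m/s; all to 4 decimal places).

phase 1: p=0.1587, T=0.314, ωT=1.000121, cosh=1.543223, sinh=1.175389; start (x,ẋ)=(0.049700, -0.184300) → end (x,ẋ)=(-0.077523, -0.692483)
phase 2: p=0.4509, T=0.330, ωT=1.051083, cosh=1.605153, sinh=1.255594; start (x,ẋ)=(-0.077523, -0.692483) → end (x,ẋ)=(-0.670283, -3.224807)

1 0.3140 -0.0775 -0.6925
2 0.6440 -0.6703 -3.2248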